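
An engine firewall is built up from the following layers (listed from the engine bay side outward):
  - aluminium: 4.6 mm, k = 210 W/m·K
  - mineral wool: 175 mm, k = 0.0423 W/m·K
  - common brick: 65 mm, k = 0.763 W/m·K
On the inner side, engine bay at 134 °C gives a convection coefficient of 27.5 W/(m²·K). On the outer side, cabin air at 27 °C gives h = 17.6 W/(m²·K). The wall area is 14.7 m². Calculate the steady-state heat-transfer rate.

Series thermal resistances:
R_inner film = 1/(h_i·A) = 1/(27.5×14.7) = 0.002474 K/W
R_aluminium = L/(kA) = 0.0046/(210×14.7) = 1.49×10^-6 K/W
R_mineral wool = L/(kA) = 0.175/(0.0423×14.7) = 0.2814 K/W
R_common brick = L/(kA) = 0.065/(0.763×14.7) = 0.005795 K/W
R_outer film = 1/(h_o·A) = 1/(17.6×14.7) = 0.003865 K/W
R_total = 0.2936 K/W
Q = ΔT / R_total = 107 / 0.2936

Q ≈ 364 W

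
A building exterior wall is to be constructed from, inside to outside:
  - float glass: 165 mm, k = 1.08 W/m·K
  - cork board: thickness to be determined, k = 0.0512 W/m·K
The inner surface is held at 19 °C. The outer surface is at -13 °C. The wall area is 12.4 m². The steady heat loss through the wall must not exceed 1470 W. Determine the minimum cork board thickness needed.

L ≈ 6 mm

Model the wall as resistances in series:
R_float glass = L/(kA) = 0.165/(1.08×12.4) = 0.01232 K/W
Sum of the known resistances R_other = 0.01232 K/W
Required total resistance R_tot = ΔT/Q_allow = 32/1470 = 0.02177 K/W
R_cork board = R_tot − R_other = 0.009448 K/W
L = R·k·A = 0.009448×0.0512×12.4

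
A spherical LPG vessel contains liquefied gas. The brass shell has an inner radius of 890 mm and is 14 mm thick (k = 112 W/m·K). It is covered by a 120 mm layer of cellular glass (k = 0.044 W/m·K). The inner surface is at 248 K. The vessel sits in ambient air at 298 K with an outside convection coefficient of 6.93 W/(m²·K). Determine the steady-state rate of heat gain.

Each spherical layer contributes R = (1/r_i − 1/r_o)/(4πk):
R_brass shell = (1/0.89 − 1/0.904)/(4π×112) = 1.236×10^-5 K/W
R_cellular glass = (1/0.904 − 1/1.024)/(4π×0.044) = 0.2345 K/W
R_outer film = 1/(h·4πr_o²) = 1/(6.93×4π×1.024²) = 0.01095 K/W
R_total = 0.2454 K/W
Q = ΔT/R_total = 50/0.2454

Q ≈ 204 W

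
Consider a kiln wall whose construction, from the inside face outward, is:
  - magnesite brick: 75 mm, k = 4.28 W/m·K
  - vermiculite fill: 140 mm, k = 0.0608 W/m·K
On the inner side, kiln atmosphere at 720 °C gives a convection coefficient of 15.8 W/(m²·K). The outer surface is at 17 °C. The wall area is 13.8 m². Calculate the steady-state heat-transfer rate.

Thermal resistances in series:
R_inner film = 1/(h_i·A) = 1/(15.8×13.8) = 0.004586 K/W
R_magnesite brick = L/(kA) = 0.075/(4.28×13.8) = 0.00127 K/W
R_vermiculite fill = L/(kA) = 0.14/(0.0608×13.8) = 0.1669 K/W
R_total = 0.1727 K/W
Q = ΔT / R_total = 703 / 0.1727

Q ≈ 4070 W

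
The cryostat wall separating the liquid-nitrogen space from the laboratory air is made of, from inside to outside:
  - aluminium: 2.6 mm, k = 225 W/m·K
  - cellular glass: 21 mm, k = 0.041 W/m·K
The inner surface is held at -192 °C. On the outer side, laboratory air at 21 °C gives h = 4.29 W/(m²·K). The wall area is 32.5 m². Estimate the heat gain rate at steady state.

Q ≈ 9290 W

Treating each layer as a thermal resistance in series:
R_aluminium = L/(kA) = 0.0026/(225×32.5) = 3.556×10^-7 K/W
R_cellular glass = L/(kA) = 0.021/(0.041×32.5) = 0.01576 K/W
R_outer film = 1/(h_o·A) = 1/(4.29×32.5) = 0.007172 K/W
R_total = 0.02293 K/W
Q = ΔT / R_total = 213 / 0.02293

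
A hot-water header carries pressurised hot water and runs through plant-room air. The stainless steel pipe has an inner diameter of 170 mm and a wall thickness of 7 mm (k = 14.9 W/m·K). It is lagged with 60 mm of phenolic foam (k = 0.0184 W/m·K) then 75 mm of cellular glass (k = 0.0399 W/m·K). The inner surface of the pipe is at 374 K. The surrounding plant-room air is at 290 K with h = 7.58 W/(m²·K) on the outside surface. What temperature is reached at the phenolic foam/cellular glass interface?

T ≈ 314 K

For a radial system each layer contributes R = ln(r_out/r_in)/(2πkL); films add R = 1/(hA).
R_stainless steel pipe wall = ln(92/85)/(2π×14.9×1) = 8.453×10^-4 K/W
R_phenolic foam = ln(152/92)/(2π×0.0184×1) = 4.343 K/W
R_cellular glass = ln(227/152)/(2π×0.0399×1) = 1.6 K/W
R_outer film = 1/(h_o·2πr_oL) = 1/(7.58×2π×0.227×1) = 0.0925 K/W
R_total = 6.036 K/W
Q = ΔT/R_total = 84/6.036
Q = 13.9 W/m
T_interface = T_inner − Q·ΣR(inner→interface) = 374 − 13.9×4.344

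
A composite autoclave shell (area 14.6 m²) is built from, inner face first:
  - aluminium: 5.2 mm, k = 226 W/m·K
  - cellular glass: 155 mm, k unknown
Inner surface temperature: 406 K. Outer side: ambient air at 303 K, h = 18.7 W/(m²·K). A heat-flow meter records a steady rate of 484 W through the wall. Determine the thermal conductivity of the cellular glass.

Treating each layer as a thermal resistance in series:
R_aluminium = L/(kA) = 0.0052/(226×14.6) = 1.576×10^-6 K/W
R_outer film = 1/(h_o·A) = 1/(18.7×14.6) = 0.003663 K/W
Sum of known resistances R_other = 0.003664 K/W
Total R = ΔT/Q = 103/484 = 0.2128 K/W
R_cellular glass = R_total − R_other = 0.2091 K/W
k = L/(R·A) = 0.155/(0.2091×14.6)

k ≈ 0.0508 W/(m·K)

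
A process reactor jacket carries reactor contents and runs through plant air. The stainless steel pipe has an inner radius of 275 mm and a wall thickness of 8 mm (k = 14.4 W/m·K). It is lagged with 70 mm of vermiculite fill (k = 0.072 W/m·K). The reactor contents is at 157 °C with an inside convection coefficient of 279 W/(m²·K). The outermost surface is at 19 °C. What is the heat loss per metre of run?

q′ ≈ 281 W/m

Cylindrical conduction, so R = ln(r₂/r₁)/(2πkL) per layer, in series:
R_inner film = 1/(h_i·2πr₁L) = 1/(279×2π×0.275×1) = 0.002074 K/W
R_stainless steel pipe wall = ln(283/275)/(2π×14.4×1) = 3.169×10^-4 K/W
R_vermiculite fill = ln(353/283)/(2π×0.072×1) = 0.4886 K/W
R_total = 0.491 K/W
Q = ΔT/R_total = 138/0.491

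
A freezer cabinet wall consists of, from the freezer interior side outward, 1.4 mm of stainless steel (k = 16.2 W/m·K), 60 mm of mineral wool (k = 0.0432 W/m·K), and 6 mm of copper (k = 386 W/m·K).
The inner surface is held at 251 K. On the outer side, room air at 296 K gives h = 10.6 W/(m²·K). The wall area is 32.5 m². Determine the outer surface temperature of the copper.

Treating each layer as a thermal resistance in series:
R_stainless steel = L/(kA) = 0.0014/(16.2×32.5) = 2.659×10^-6 K/W
R_mineral wool = L/(kA) = 0.06/(0.0432×32.5) = 0.04274 K/W
R_copper = L/(kA) = 0.006/(386×32.5) = 4.783×10^-7 K/W
R_outer film = 1/(h_o·A) = 1/(10.6×32.5) = 0.002903 K/W
R_total = 0.04564 K/W;  Q = ΔT/R_total = 45/0.04564 = 986 W
T_interface = T_inner + Q·ΣR(inner→interface) = 251 + 986×0.04274

T ≈ 293 K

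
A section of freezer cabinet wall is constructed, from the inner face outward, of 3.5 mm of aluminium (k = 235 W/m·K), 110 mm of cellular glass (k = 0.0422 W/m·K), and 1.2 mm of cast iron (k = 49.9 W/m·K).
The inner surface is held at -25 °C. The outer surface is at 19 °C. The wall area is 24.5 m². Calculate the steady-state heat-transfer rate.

Series thermal resistances:
R_aluminium = L/(kA) = 0.0035/(235×24.5) = 6.079×10^-7 K/W
R_cellular glass = L/(kA) = 0.11/(0.0422×24.5) = 0.1064 K/W
R_cast iron = L/(kA) = 0.0012/(49.9×24.5) = 9.816×10^-7 K/W
R_total = 0.1064 K/W
Q = ΔT / R_total = 44 / 0.1064

Q ≈ 414 W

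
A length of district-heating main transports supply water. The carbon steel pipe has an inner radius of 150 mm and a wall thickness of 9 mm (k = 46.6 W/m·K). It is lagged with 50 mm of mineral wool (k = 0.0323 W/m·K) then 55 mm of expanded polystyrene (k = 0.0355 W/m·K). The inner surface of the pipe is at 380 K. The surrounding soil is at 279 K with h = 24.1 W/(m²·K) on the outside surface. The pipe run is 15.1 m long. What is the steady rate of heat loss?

For a radial system each layer contributes R = ln(r_out/r_in)/(2πkL); films add R = 1/(hA).
R_carbon steel pipe wall = ln(159/150)/(2π×46.6×15.1) = 1.318×10^-5 K/W
R_mineral wool = ln(209/159)/(2π×0.0323×15.1) = 0.08923 K/W
R_expanded polystyrene = ln(264/209)/(2π×0.0355×15.1) = 0.06936 K/W
R_outer film = 1/(h_o·2πr_oL) = 1/(24.1×2π×0.264×15.1) = 0.001657 K/W
R_total = 0.1603 K/W
Q = ΔT/R_total = 101/0.1603

Q ≈ 630 W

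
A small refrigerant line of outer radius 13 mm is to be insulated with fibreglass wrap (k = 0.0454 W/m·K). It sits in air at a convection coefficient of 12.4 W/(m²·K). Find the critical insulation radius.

For a cylinder r_cr = k/h = 0.0454/12.4
r_cr = 3.66 mm; since the bare radius (13 mm) is above r_cr, any added insulation will reduce heat loss.

r_cr ≈ 3.66 mm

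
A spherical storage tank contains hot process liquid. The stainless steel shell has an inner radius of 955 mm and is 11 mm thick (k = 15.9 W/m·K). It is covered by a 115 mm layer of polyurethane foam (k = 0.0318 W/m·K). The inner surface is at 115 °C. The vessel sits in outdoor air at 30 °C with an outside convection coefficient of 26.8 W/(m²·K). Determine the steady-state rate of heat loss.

Q ≈ 306 W

Radial (spherical) resistances in series:
R_stainless steel shell = (1/0.955 − 1/0.966)/(4π×15.9) = 5.968×10^-5 K/W
R_polyurethane foam = (1/0.966 − 1/1.081)/(4π×0.0318) = 0.2756 K/W
R_outer film = 1/(h·4πr_o²) = 1/(26.8×4π×1.081²) = 0.002541 K/W
R_total = 0.2782 K/W
Q = ΔT/R_total = 85/0.2782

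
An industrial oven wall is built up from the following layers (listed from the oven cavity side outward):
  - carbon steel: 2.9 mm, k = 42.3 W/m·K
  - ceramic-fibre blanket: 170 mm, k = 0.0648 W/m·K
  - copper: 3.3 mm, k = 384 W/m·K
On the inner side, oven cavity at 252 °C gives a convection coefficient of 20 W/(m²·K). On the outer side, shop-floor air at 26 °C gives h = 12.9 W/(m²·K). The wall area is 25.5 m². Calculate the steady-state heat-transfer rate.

Q ≈ 2090 W

Model the wall as resistances in series:
R_inner film = 1/(h_i·A) = 1/(20×25.5) = 0.001961 K/W
R_carbon steel = L/(kA) = 0.0029/(42.3×25.5) = 2.689×10^-6 K/W
R_ceramic-fibre blanket = L/(kA) = 0.17/(0.0648×25.5) = 0.1029 K/W
R_copper = L/(kA) = 0.0033/(384×25.5) = 3.37×10^-7 K/W
R_outer film = 1/(h_o·A) = 1/(12.9×25.5) = 0.00304 K/W
R_total = 0.1079 K/W
Q = ΔT / R_total = 226 / 0.1079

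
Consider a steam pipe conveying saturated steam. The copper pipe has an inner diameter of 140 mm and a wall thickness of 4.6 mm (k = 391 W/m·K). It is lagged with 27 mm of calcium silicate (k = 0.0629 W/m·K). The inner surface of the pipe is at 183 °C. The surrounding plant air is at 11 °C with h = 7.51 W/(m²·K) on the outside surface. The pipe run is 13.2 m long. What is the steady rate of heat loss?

Q ≈ 2290 W

Radial resistances (cylindrical: R_cond = ln(r_o/r_i)/(2πkL), R_conv = 1/(h·2πrL)):
R_copper pipe wall = ln(74.6/70)/(2π×391×13.2) = 1.963×10^-6 K/W
R_calcium silicate = ln(101.6/74.6)/(2π×0.0629×13.2) = 0.05921 K/W
R_outer film = 1/(h_o·2πr_oL) = 1/(7.51×2π×0.1016×13.2) = 0.0158 K/W
R_total = 0.07502 K/W
Q = ΔT/R_total = 172/0.07502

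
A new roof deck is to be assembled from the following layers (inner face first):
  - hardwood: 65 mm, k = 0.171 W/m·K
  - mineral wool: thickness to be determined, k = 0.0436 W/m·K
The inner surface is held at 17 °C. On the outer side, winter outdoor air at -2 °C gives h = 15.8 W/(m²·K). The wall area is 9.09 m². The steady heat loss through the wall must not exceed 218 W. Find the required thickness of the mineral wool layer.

L ≈ 15.2 mm

Using the resistance-network approach (series):
R_hardwood = L/(kA) = 0.065/(0.171×9.09) = 0.04182 K/W
R_outer film = 1/(h_o·A) = 1/(15.8×9.09) = 0.006963 K/W
Sum of the known resistances R_other = 0.04878 K/W
Required total resistance R_tot = ΔT/Q_allow = 19/218 = 0.08716 K/W
R_mineral wool = R_tot − R_other = 0.03838 K/W
L = R·k·A = 0.03838×0.0436×9.09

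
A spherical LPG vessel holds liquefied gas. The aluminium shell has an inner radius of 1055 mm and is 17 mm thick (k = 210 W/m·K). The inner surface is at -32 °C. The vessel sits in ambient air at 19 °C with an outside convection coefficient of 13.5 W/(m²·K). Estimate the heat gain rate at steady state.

Q ≈ 9930 W

Spherical conduction: R = (1/r_in − 1/r_out)/(4πk) per layer; series-sum.
R_aluminium shell = (1/1.055 − 1/1.072)/(4π×210) = 5.696×10^-6 K/W
R_outer film = 1/(h·4πr_o²) = 1/(13.5×4π×1.072²) = 0.005129 K/W
R_total = 0.005135 K/W
Q = ΔT/R_total = 51/0.005135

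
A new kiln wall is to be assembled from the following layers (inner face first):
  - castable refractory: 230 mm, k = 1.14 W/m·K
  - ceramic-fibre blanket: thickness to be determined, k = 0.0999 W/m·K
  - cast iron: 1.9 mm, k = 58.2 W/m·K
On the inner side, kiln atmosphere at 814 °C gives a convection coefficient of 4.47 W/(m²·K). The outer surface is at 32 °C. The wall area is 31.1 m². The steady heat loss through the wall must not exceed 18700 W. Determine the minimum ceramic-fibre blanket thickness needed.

L ≈ 87.4 mm

Using the resistance-network approach (series):
R_inner film = 1/(h_i·A) = 1/(4.47×31.1) = 0.007193 K/W
R_castable refractory = L/(kA) = 0.23/(1.14×31.1) = 0.006487 K/W
R_cast iron = L/(kA) = 0.0019/(58.2×31.1) = 1.05×10^-6 K/W
Sum of the known resistances R_other = 0.01368 K/W
Required total resistance R_tot = ΔT/Q_allow = 782/18700 = 0.04182 K/W
R_ceramic-fibre blanket = R_tot − R_other = 0.02814 K/W
L = R·k·A = 0.02814×0.0999×31.1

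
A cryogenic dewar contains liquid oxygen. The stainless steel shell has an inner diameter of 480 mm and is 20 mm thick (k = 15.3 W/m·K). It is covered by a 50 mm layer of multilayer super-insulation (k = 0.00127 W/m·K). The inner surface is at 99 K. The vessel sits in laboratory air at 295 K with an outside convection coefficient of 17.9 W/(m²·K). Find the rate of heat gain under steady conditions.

Q ≈ 5.04 W

Radial (spherical) resistances in series:
R_stainless steel shell = (1/0.24 − 1/0.26)/(4π×15.3) = 0.001667 K/W
R_multilayer super-insulation = (1/0.26 − 1/0.31)/(4π×0.00127) = 38.87 K/W
R_outer film = 1/(h·4πr_o²) = 1/(17.9×4π×0.31²) = 0.04626 K/W
R_total = 38.92 K/W
Q = ΔT/R_total = 196/38.92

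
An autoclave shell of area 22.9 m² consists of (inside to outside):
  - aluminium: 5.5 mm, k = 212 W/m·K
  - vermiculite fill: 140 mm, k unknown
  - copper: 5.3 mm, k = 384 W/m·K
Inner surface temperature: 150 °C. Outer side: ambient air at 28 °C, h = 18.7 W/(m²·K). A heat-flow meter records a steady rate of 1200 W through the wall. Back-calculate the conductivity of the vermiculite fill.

Using the resistance-network approach (series):
R_aluminium = L/(kA) = 0.0055/(212×22.9) = 1.133×10^-6 K/W
R_copper = L/(kA) = 0.0053/(384×22.9) = 6.027×10^-7 K/W
R_outer film = 1/(h_o·A) = 1/(18.7×22.9) = 0.002335 K/W
Sum of known resistances R_other = 0.002337 K/W
Total R = ΔT/Q = 122/1200 = 0.1017 K/W
R_vermiculite fill = R_total − R_other = 0.09933 K/W
k = L/(R·A) = 0.14/(0.09933×22.9)

k ≈ 0.0615 W/(m·K)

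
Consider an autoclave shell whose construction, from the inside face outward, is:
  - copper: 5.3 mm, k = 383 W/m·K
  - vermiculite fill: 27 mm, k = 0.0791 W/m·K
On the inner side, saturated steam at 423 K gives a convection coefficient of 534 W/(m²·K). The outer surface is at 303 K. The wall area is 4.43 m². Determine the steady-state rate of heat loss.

Using the resistance-network approach (series):
R_inner film = 1/(h_i·A) = 1/(534×4.43) = 4.227×10^-4 K/W
R_copper = L/(kA) = 0.0053/(383×4.43) = 3.124×10^-6 K/W
R_vermiculite fill = L/(kA) = 0.027/(0.0791×4.43) = 0.07705 K/W
R_total = 0.07748 K/W
Q = ΔT / R_total = 120 / 0.07748

Q ≈ 1550 W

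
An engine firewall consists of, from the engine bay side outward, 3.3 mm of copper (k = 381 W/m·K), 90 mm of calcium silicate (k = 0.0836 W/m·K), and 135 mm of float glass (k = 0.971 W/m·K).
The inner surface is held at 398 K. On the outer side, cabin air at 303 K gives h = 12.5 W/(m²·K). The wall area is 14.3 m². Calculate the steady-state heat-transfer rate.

Treating each layer as a thermal resistance in series:
R_copper = L/(kA) = 0.0033/(381×14.3) = 6.057×10^-7 K/W
R_calcium silicate = L/(kA) = 0.09/(0.0836×14.3) = 0.07528 K/W
R_float glass = L/(kA) = 0.135/(0.971×14.3) = 0.009723 K/W
R_outer film = 1/(h_o·A) = 1/(12.5×14.3) = 0.005594 K/W
R_total = 0.0906 K/W
Q = ΔT / R_total = 95 / 0.0906

Q ≈ 1050 W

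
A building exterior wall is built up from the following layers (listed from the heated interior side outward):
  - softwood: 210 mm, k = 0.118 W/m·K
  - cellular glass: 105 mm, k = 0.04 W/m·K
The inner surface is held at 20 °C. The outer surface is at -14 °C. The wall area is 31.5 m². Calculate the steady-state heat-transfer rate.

Q ≈ 243 W

Thermal resistances in series:
R_softwood = L/(kA) = 0.21/(0.118×31.5) = 0.0565 K/W
R_cellular glass = L/(kA) = 0.105/(0.04×31.5) = 0.08333 K/W
R_total = 0.1398 K/W
Q = ΔT / R_total = 34 / 0.1398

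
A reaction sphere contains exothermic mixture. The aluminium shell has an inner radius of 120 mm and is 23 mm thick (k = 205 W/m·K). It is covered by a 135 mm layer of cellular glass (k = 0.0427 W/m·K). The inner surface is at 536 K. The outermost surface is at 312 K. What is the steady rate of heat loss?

Radial (spherical) resistances in series:
R_aluminium shell = (1/0.12 − 1/0.143)/(4π×205) = 5.203×10^-4 K/W
R_cellular glass = (1/0.143 − 1/0.278)/(4π×0.0427) = 6.329 K/W
R_total = 6.329 K/W
Q = ΔT/R_total = 224/6.329

Q ≈ 35.4 W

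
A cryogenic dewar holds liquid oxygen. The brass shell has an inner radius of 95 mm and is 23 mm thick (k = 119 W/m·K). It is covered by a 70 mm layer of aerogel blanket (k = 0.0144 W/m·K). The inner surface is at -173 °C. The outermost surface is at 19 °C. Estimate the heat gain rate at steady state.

Radial (spherical) resistances in series:
R_brass shell = (1/0.095 − 1/0.118)/(4π×119) = 0.001372 K/W
R_aerogel blanket = (1/0.118 − 1/0.188)/(4π×0.0144) = 17.44 K/W
R_total = 17.44 K/W
Q = ΔT/R_total = 192/17.44

Q ≈ 11 W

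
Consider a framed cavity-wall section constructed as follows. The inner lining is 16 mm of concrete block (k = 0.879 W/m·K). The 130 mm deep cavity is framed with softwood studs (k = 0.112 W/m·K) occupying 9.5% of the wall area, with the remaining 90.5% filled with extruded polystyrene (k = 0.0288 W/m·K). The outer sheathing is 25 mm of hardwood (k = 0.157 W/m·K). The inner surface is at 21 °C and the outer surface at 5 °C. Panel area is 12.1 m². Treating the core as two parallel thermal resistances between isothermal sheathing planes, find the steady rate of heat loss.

Sheathing layers in series; stud and cavity paths in parallel between them.
R_inner = 0.016/(0.879×12.1) = 0.001504 K/W
R_stud  = 0.13/(0.112×0.095×12.1) = 1.01 K/W
R_cav   = 0.13/(0.0288×0.905×12.1) = 0.4122 K/W
1/R_core = 1/R_stud + 1/R_cav → R_core = 0.2927 K/W
R_outer = 0.025/(0.157×12.1) = 0.01316 K/W
R_total = 0.3074 K/W
Q = ΔT/R_total = 16/0.3074

Q ≈ 52.1 W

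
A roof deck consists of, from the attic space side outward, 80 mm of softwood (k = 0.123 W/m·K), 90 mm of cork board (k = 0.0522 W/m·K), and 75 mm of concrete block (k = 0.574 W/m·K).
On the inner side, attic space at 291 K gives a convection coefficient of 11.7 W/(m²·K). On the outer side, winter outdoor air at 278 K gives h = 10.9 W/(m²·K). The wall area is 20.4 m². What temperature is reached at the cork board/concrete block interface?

T ≈ 279 K

Using the resistance-network approach (series):
R_inner film = 1/(h_i·A) = 1/(11.7×20.4) = 0.00419 K/W
R_softwood = L/(kA) = 0.08/(0.123×20.4) = 0.03188 K/W
R_cork board = L/(kA) = 0.09/(0.0522×20.4) = 0.08452 K/W
R_concrete block = L/(kA) = 0.075/(0.574×20.4) = 0.006405 K/W
R_outer film = 1/(h_o·A) = 1/(10.9×20.4) = 0.004497 K/W
R_total = 0.1315 K/W;  Q = ΔT/R_total = 13/0.1315 = 98.87 W
T_interface = T_inner − Q·ΣR(inner→interface) = 291 − 98.9×0.1206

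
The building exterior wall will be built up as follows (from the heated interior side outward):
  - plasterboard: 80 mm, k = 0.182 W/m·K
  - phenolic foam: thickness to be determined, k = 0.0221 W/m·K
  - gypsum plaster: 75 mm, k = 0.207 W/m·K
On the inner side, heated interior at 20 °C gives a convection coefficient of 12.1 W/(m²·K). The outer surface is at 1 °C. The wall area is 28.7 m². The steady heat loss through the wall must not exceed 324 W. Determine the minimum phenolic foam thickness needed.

L ≈ 17.6 mm

Model the wall as resistances in series:
R_inner film = 1/(h_i·A) = 1/(12.1×28.7) = 0.00288 K/W
R_plasterboard = L/(kA) = 0.08/(0.182×28.7) = 0.01532 K/W
R_gypsum plaster = L/(kA) = 0.075/(0.207×28.7) = 0.01262 K/W
Sum of the known resistances R_other = 0.03082 K/W
Required total resistance R_tot = ΔT/Q_allow = 19/324 = 0.05864 K/W
R_phenolic foam = R_tot − R_other = 0.02782 K/W
L = R·k·A = 0.02782×0.0221×28.7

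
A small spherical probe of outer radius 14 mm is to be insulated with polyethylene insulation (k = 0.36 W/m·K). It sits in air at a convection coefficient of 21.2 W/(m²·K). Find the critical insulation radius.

r_cr ≈ 34 mm

For a sphere r_cr = 2k/h = 2×0.36/21.2
r_cr = 34 mm; since the bare radius (14 mm) is below r_cr, adding a thin layer of insulation will *increase* heat loss.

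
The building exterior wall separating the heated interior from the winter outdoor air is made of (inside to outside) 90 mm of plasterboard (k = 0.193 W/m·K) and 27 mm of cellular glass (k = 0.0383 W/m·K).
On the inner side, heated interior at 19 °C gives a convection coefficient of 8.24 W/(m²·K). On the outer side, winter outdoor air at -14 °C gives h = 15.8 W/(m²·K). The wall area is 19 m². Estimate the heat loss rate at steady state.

Q ≈ 462 W

Series thermal resistances:
R_inner film = 1/(h_i·A) = 1/(8.24×19) = 0.006387 K/W
R_plasterboard = L/(kA) = 0.09/(0.193×19) = 0.02454 K/W
R_cellular glass = L/(kA) = 0.027/(0.0383×19) = 0.0371 K/W
R_outer film = 1/(h_o·A) = 1/(15.8×19) = 0.003331 K/W
R_total = 0.07136 K/W
Q = ΔT / R_total = 33 / 0.07136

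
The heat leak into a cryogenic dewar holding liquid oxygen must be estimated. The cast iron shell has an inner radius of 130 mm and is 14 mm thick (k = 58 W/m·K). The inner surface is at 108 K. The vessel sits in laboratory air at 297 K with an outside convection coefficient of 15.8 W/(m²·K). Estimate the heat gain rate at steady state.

Each spherical layer contributes R = (1/r_i − 1/r_o)/(4πk):
R_cast iron shell = (1/0.13 − 1/0.144)/(4π×58) = 0.001026 K/W
R_outer film = 1/(h·4πr_o²) = 1/(15.8×4π×0.144²) = 0.2429 K/W
R_total = 0.2439 K/W
Q = ΔT/R_total = 189/0.2439

Q ≈ 775 W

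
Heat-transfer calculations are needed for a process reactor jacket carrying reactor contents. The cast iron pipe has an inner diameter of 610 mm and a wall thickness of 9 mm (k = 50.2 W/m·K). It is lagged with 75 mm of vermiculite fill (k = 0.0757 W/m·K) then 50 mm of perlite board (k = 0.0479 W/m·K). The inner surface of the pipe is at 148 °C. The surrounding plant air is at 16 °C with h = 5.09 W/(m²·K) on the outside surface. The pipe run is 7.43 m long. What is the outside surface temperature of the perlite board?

T ≈ 26.2 °C

Treating each annulus and film as a series resistance:
R_cast iron pipe wall = ln(314/305)/(2π×50.2×7.43) = 1.241×10^-5 K/W
R_vermiculite fill = ln(389/314)/(2π×0.0757×7.43) = 0.06061 K/W
R_perlite board = ln(439/389)/(2π×0.0479×7.43) = 0.05407 K/W
R_outer film = 1/(h_o·2πr_oL) = 1/(5.09×2π×0.439×7.43) = 0.009586 K/W
R_total = 0.1243 K/W
Q = ΔT/R_total = 132/0.1243
Q = 1060 W
T_interface = T_inner − Q·ΣR(inner→interface) = 148 − 1060×0.1147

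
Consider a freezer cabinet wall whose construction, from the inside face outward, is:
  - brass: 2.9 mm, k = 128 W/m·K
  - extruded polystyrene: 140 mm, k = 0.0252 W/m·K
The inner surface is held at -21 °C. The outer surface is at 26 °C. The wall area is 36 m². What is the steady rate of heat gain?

Q ≈ 305 W

Thermal resistances in series:
R_brass = L/(kA) = 0.0029/(128×36) = 6.293×10^-7 K/W
R_extruded polystyrene = L/(kA) = 0.14/(0.0252×36) = 0.1543 K/W
R_total = 0.1543 K/W
Q = ΔT / R_total = 47 / 0.1543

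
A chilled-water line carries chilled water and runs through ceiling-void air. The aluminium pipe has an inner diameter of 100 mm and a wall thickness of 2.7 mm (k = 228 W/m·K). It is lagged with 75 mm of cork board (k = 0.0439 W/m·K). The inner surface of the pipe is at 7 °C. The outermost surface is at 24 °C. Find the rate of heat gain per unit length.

Radial resistances (cylindrical: R_cond = ln(r_o/r_i)/(2πkL), R_conv = 1/(h·2πrL)):
R_aluminium pipe wall = ln(52.7/50)/(2π×228×1) = 3.671×10^-5 K/W
R_cork board = ln(127.7/52.7)/(2π×0.0439×1) = 3.209 K/W
R_total = 3.209 K/W
Q = ΔT/R_total = 17/3.209

q′ ≈ 5.3 W/m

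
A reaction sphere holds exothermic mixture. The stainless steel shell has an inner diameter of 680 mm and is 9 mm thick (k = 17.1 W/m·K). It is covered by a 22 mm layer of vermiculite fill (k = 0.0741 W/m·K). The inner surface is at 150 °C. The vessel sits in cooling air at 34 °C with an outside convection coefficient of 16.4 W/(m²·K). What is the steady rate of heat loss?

For a spherical shell R = (1/r₁ − 1/r₂)/(4πk); film R = 1/(h·4πr²). In series:
R_stainless steel shell = (1/0.34 − 1/0.349)/(4π×17.1) = 3.53×10^-4 K/W
R_vermiculite fill = (1/0.349 − 1/0.371)/(4π×0.0741) = 0.1825 K/W
R_outer film = 1/(h·4πr_o²) = 1/(16.4×4π×0.371²) = 0.03525 K/W
R_total = 0.2181 K/W
Q = ΔT/R_total = 116/0.2181

Q ≈ 532 W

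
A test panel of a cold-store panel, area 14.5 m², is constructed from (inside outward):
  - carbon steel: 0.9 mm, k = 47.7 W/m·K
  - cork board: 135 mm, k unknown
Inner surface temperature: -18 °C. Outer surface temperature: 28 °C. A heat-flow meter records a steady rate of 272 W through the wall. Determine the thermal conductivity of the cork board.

k ≈ 0.0551 W/(m·K)

Treating each layer as a thermal resistance in series:
R_carbon steel = L/(kA) = 0.0009/(47.7×14.5) = 1.301×10^-6 K/W
Sum of known resistances R_other = 1.301×10^-6 K/W
Total R = ΔT/Q = 46/272 = 0.1691 K/W
R_cork board = R_total − R_other = 0.1691 K/W
k = L/(R·A) = 0.135/(0.1691×14.5)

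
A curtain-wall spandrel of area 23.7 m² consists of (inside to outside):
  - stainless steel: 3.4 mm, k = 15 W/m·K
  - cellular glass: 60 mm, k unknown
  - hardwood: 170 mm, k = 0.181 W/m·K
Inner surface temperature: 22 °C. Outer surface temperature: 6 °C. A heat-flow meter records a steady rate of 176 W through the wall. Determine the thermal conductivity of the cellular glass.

Thermal resistances in series:
R_stainless steel = L/(kA) = 0.0034/(15×23.7) = 9.564×10^-6 K/W
R_hardwood = L/(kA) = 0.17/(0.181×23.7) = 0.03963 K/W
Sum of known resistances R_other = 0.03964 K/W
Total R = ΔT/Q = 16/176 = 0.09091 K/W
R_cellular glass = R_total − R_other = 0.05127 K/W
k = L/(R·A) = 0.06/(0.05127×23.7)

k ≈ 0.0494 W/(m·K)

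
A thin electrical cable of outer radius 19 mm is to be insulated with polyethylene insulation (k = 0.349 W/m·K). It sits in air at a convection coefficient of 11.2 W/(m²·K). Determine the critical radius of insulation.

For a cylinder r_cr = k/h = 0.349/11.2
r_cr = 31.2 mm; since the bare radius (19 mm) is below r_cr, adding a thin layer of insulation will *increase* heat loss.

r_cr ≈ 31.2 mm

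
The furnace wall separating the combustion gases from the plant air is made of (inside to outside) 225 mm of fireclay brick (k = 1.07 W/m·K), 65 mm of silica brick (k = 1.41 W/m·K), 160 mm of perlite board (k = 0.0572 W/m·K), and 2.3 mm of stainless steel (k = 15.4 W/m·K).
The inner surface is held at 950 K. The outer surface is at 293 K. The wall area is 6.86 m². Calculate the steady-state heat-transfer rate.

Treating each layer as a thermal resistance in series:
R_fireclay brick = L/(kA) = 0.225/(1.07×6.86) = 0.03065 K/W
R_silica brick = L/(kA) = 0.065/(1.41×6.86) = 0.00672 K/W
R_perlite board = L/(kA) = 0.16/(0.0572×6.86) = 0.4078 K/W
R_stainless steel = L/(kA) = 0.0023/(15.4×6.86) = 2.177×10^-5 K/W
R_total = 0.4452 K/W
Q = ΔT / R_total = 657 / 0.4452

Q ≈ 1480 W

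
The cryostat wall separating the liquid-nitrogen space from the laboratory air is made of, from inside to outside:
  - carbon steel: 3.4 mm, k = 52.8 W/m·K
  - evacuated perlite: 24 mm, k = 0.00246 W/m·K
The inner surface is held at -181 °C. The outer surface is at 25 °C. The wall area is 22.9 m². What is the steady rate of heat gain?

Q ≈ 484 W

Thermal resistances in series:
R_carbon steel = L/(kA) = 0.0034/(52.8×22.9) = 2.812×10^-6 K/W
R_evacuated perlite = L/(kA) = 0.024/(0.00246×22.9) = 0.426 K/W
R_total = 0.426 K/W
Q = ΔT / R_total = 206 / 0.426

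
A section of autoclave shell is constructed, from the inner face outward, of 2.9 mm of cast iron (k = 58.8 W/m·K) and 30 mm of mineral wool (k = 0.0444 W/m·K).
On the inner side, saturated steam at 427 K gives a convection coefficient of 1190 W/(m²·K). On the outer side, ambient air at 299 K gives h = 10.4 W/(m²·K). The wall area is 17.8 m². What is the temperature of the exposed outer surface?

T ≈ 315 K

Using the resistance-network approach (series):
R_inner film = 1/(h_i·A) = 1/(1190×17.8) = 4.721×10^-5 K/W
R_cast iron = L/(kA) = 0.0029/(58.8×17.8) = 2.771×10^-6 K/W
R_mineral wool = L/(kA) = 0.03/(0.0444×17.8) = 0.03796 K/W
R_outer film = 1/(h_o·A) = 1/(10.4×17.8) = 0.005402 K/W
R_total = 0.04341 K/W;  Q = ΔT/R_total = 128/0.04341 = 2949 W
T_interface = T_inner − Q·ΣR(inner→interface) = 427 − 2950×0.03801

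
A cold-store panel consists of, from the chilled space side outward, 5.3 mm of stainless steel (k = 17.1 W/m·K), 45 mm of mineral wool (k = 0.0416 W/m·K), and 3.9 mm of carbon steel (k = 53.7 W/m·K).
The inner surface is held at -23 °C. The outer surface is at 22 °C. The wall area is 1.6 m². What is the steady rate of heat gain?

Model the wall as resistances in series:
R_stainless steel = L/(kA) = 0.0053/(17.1×1.6) = 1.937×10^-4 K/W
R_mineral wool = L/(kA) = 0.045/(0.0416×1.6) = 0.6761 K/W
R_carbon steel = L/(kA) = 0.0039/(53.7×1.6) = 4.539×10^-5 K/W
R_total = 0.6763 K/W
Q = ΔT / R_total = 45 / 0.6763

Q ≈ 66.5 W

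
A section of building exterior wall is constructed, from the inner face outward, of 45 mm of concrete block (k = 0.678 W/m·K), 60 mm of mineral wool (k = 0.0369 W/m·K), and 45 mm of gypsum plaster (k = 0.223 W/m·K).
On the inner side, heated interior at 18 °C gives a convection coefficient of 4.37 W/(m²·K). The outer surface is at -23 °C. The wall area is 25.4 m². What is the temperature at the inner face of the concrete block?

T ≈ 13.6 °C

Model the wall as resistances in series:
R_inner film = 1/(h_i·A) = 1/(4.37×25.4) = 0.009009 K/W
R_concrete block = L/(kA) = 0.045/(0.678×25.4) = 0.002613 K/W
R_mineral wool = L/(kA) = 0.06/(0.0369×25.4) = 0.06402 K/W
R_gypsum plaster = L/(kA) = 0.045/(0.223×25.4) = 0.007945 K/W
R_total = 0.08358 K/W;  Q = ΔT/R_total = 41/0.08358 = 490.5 W
T_interface = T_inner − Q·ΣR(inner→interface) = 18 − 491×0.009009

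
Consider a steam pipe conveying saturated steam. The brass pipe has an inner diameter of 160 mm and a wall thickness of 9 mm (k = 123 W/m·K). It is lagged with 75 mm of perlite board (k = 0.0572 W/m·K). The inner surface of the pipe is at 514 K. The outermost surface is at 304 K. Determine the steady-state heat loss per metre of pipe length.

q′ ≈ 123 W/m

Treating each annulus and film as a series resistance:
R_brass pipe wall = ln(89/80)/(2π×123×1) = 1.379×10^-4 K/W
R_perlite board = ln(164/89)/(2π×0.0572×1) = 1.701 K/W
R_total = 1.701 K/W
Q = ΔT/R_total = 210/1.701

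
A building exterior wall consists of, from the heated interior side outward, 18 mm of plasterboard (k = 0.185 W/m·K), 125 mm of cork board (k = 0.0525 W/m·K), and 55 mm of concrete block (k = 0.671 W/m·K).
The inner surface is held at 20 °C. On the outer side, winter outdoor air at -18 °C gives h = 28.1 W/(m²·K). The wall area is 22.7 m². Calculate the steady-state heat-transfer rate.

Thermal resistances in series:
R_plasterboard = L/(kA) = 0.018/(0.185×22.7) = 0.004286 K/W
R_cork board = L/(kA) = 0.125/(0.0525×22.7) = 0.1049 K/W
R_concrete block = L/(kA) = 0.055/(0.671×22.7) = 0.003611 K/W
R_outer film = 1/(h_o·A) = 1/(28.1×22.7) = 0.001568 K/W
R_total = 0.1144 K/W
Q = ΔT / R_total = 38 / 0.1144

Q ≈ 332 W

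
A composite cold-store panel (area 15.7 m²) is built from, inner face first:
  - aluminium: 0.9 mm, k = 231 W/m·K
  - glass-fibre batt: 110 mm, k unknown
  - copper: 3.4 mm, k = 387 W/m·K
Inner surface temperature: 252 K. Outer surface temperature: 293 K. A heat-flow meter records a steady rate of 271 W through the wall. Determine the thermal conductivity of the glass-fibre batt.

k ≈ 0.0463 W/(m·K)

Treating each layer as a thermal resistance in series:
R_aluminium = L/(kA) = 0.0009/(231×15.7) = 2.482×10^-7 K/W
R_copper = L/(kA) = 0.0034/(387×15.7) = 5.596×10^-7 K/W
Sum of known resistances R_other = 8.077×10^-7 K/W
Total R = ΔT/Q = 41/271 = 0.1513 K/W
R_glass-fibre batt = R_total − R_other = 0.1513 K/W
k = L/(R·A) = 0.11/(0.1513×15.7)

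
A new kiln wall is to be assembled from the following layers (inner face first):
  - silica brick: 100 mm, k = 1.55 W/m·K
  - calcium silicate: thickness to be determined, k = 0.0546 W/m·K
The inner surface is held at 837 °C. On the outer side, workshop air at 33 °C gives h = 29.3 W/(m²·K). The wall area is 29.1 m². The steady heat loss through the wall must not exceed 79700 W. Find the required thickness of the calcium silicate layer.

Treating each layer as a thermal resistance in series:
R_silica brick = L/(kA) = 0.1/(1.55×29.1) = 0.002217 K/W
R_outer film = 1/(h_o·A) = 1/(29.3×29.1) = 0.001173 K/W
Sum of the known resistances R_other = 0.00339 K/W
Required total resistance R_tot = ΔT/Q_allow = 804/79700 = 0.01009 K/W
R_calcium silicate = R_tot − R_other = 0.006698 K/W
L = R·k·A = 0.006698×0.0546×29.1

L ≈ 10.6 mm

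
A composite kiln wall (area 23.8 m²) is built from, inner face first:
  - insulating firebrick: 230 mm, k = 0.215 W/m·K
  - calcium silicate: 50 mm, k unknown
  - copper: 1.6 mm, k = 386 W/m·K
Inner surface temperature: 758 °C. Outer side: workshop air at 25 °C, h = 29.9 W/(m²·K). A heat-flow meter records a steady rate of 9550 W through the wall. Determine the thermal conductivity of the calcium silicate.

Treating each layer as a thermal resistance in series:
R_insulating firebrick = L/(kA) = 0.23/(0.215×23.8) = 0.04495 K/W
R_copper = L/(kA) = 0.0016/(386×23.8) = 1.742×10^-7 K/W
R_outer film = 1/(h_o·A) = 1/(29.9×23.8) = 0.001405 K/W
Sum of known resistances R_other = 0.04635 K/W
Total R = ΔT/Q = 733/9550 = 0.07675 K/W
R_calcium silicate = R_total − R_other = 0.0304 K/W
k = L/(R·A) = 0.05/(0.0304×23.8)

k ≈ 0.0691 W/(m·K)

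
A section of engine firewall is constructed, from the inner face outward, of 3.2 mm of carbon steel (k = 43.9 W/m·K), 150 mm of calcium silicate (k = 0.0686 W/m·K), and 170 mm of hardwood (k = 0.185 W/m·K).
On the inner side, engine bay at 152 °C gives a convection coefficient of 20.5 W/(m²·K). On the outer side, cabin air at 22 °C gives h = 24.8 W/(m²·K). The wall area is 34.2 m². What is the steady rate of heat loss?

Model the wall as resistances in series:
R_inner film = 1/(h_i·A) = 1/(20.5×34.2) = 0.001426 K/W
R_carbon steel = L/(kA) = 0.0032/(43.9×34.2) = 2.131×10^-6 K/W
R_calcium silicate = L/(kA) = 0.15/(0.0686×34.2) = 0.06394 K/W
R_hardwood = L/(kA) = 0.17/(0.185×34.2) = 0.02687 K/W
R_outer film = 1/(h_o·A) = 1/(24.8×34.2) = 0.001179 K/W
R_total = 0.09341 K/W
Q = ΔT / R_total = 130 / 0.09341

Q ≈ 1390 W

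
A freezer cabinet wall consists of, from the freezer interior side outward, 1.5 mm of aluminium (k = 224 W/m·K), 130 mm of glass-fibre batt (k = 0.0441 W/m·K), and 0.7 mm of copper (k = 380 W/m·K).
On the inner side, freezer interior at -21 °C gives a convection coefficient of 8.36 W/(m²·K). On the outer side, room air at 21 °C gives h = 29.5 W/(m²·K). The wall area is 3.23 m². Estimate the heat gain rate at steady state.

Using the resistance-network approach (series):
R_inner film = 1/(h_i·A) = 1/(8.36×3.23) = 0.03703 K/W
R_aluminium = L/(kA) = 0.0015/(224×3.23) = 2.073×10^-6 K/W
R_glass-fibre batt = L/(kA) = 0.13/(0.0441×3.23) = 0.9126 K/W
R_copper = L/(kA) = 0.0007/(380×3.23) = 5.703×10^-7 K/W
R_outer film = 1/(h_o·A) = 1/(29.5×3.23) = 0.01049 K/W
R_total = 0.9602 K/W
Q = ΔT / R_total = 42 / 0.9602

Q ≈ 43.7 W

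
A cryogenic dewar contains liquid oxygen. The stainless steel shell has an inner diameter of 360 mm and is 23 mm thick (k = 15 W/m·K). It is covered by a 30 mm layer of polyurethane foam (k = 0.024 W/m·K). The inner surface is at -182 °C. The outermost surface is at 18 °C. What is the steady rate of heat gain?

Q ≈ 94.9 W

For a spherical shell R = (1/r₁ − 1/r₂)/(4πk); film R = 1/(h·4πr²). In series:
R_stainless steel shell = (1/0.18 − 1/0.203)/(4π×15) = 0.003339 K/W
R_polyurethane foam = (1/0.203 − 1/0.233)/(4π×0.024) = 2.103 K/W
R_total = 2.106 K/W
Q = ΔT/R_total = 200/2.106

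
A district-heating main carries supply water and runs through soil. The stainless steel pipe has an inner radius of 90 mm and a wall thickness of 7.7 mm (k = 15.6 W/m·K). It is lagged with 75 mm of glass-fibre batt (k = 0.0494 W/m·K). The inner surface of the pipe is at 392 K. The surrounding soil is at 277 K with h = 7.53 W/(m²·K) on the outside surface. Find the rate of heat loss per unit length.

q′ ≈ 58.7 W/m

Radial resistances (cylindrical: R_cond = ln(r_o/r_i)/(2πkL), R_conv = 1/(h·2πrL)):
R_stainless steel pipe wall = ln(97.7/90)/(2π×15.6×1) = 8.375×10^-4 K/W
R_glass-fibre batt = ln(172.7/97.7)/(2π×0.0494×1) = 1.835 K/W
R_outer film = 1/(h_o·2πr_oL) = 1/(7.53×2π×0.1727×1) = 0.1224 K/W
R_total = 1.959 K/W
Q = ΔT/R_total = 115/1.959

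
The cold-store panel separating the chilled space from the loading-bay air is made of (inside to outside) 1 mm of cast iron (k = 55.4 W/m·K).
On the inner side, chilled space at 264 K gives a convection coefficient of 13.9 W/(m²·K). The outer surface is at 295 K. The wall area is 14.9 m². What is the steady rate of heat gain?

Thermal resistances in series:
R_inner film = 1/(h_i·A) = 1/(13.9×14.9) = 0.004828 K/W
R_cast iron = L/(kA) = 0.001/(55.4×14.9) = 1.211×10^-6 K/W
R_total = 0.00483 K/W
Q = ΔT / R_total = 31 / 0.00483

Q ≈ 6420 W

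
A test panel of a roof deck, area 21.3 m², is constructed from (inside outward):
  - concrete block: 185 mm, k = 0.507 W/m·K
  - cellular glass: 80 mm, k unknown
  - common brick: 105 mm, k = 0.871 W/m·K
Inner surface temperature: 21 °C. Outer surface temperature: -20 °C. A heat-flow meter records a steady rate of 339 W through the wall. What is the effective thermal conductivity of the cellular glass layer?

Thermal resistances in series:
R_concrete block = L/(kA) = 0.185/(0.507×21.3) = 0.01713 K/W
R_common brick = L/(kA) = 0.105/(0.871×21.3) = 0.00566 K/W
Sum of known resistances R_other = 0.02279 K/W
Total R = ΔT/Q = 41/339 = 0.1209 K/W
R_cellular glass = R_total − R_other = 0.09815 K/W
k = L/(R·A) = 0.08/(0.09815×21.3)

k ≈ 0.0383 W/(m·K)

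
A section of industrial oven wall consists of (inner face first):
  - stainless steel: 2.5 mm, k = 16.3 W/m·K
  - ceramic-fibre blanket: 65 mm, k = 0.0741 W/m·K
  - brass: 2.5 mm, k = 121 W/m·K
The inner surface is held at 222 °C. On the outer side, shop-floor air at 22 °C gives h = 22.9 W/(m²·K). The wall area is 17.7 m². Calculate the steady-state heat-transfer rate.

Q ≈ 3840 W

Thermal resistances in series:
R_stainless steel = L/(kA) = 0.0025/(16.3×17.7) = 8.665×10^-6 K/W
R_ceramic-fibre blanket = L/(kA) = 0.065/(0.0741×17.7) = 0.04956 K/W
R_brass = L/(kA) = 0.0025/(121×17.7) = 1.167×10^-6 K/W
R_outer film = 1/(h_o·A) = 1/(22.9×17.7) = 0.002467 K/W
R_total = 0.05204 K/W
Q = ΔT / R_total = 200 / 0.05204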